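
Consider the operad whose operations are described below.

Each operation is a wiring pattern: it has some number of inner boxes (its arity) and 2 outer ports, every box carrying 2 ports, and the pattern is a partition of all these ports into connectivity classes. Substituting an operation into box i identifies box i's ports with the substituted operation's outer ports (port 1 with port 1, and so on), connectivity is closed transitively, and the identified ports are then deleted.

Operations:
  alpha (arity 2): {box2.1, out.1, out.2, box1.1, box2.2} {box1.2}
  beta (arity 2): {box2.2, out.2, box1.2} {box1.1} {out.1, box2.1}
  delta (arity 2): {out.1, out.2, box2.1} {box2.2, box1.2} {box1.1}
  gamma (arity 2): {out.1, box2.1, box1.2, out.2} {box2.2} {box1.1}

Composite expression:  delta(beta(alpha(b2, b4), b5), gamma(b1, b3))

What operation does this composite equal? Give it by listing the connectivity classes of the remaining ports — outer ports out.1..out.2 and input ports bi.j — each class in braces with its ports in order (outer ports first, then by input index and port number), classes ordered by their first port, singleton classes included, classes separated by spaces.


{out.1, out.2, b1.2, b2.1, b3.1, b4.1, b4.2, b5.2} {b1.1} {b2.2} {b3.2} {b5.1}

Connectivity passes through glued delta-boundaries; trace each wire chain.
alpha over (b2, b4) gives {out.1, out.2, b2.1, b4.1, b4.2} {b2.2}, out.j being that stage's outer ports
beta over (b2, b4, b5) gives {out.1, b5.1} {out.2, b2.1, b4.1, b4.2, b5.2} {b2.2}, out.j being that stage's outer ports
gamma over (b1, b3) gives {out.1, out.2, b1.2, b3.1} {b1.1} {b3.2}, out.j being that stage's outer ports
delta over (b2, b4, b5, b1, b3) gives {out.1, out.2, b1.2, b2.1, b3.1, b4.1, b4.2, b5.2} {b1.1} {b2.2} {b3.2} {b5.1}, out.j being that stage's outer ports


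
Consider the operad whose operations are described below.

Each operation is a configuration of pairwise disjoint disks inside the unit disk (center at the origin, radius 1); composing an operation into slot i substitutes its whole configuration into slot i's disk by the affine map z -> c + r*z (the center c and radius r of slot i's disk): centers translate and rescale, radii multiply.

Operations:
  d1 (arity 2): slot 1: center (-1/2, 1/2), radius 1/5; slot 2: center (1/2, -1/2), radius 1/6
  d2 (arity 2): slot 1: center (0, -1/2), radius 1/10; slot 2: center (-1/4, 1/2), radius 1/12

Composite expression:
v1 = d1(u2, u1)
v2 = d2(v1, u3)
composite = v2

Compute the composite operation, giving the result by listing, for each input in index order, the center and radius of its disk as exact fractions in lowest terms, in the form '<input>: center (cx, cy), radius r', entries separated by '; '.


u1: center (1/20, -11/20), radius 1/60; u2: center (-1/20, -9/20), radius 1/50; u3: center (-1/4, 1/2), radius 1/12

Below d2, radii multiply path by path; the u-disk centers shift.
input u2: applying the 2 nested substitutions gives center (-1/20, -9/20), radius 1/50
input u1: applying the 2 nested substitutions gives center (1/20, -11/20), radius 1/60
input u3: applying the 1 nested substitution gives center (-1/4, 1/2), radius 1/12


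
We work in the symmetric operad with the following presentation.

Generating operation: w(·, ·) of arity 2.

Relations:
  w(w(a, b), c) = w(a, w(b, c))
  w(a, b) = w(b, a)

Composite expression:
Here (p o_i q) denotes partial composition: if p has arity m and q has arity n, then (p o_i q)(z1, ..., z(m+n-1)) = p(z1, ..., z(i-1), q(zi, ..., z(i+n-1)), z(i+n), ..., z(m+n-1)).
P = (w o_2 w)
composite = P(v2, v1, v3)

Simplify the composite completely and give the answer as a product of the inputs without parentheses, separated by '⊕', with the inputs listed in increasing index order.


v1 ⊕ v2 ⊕ v3


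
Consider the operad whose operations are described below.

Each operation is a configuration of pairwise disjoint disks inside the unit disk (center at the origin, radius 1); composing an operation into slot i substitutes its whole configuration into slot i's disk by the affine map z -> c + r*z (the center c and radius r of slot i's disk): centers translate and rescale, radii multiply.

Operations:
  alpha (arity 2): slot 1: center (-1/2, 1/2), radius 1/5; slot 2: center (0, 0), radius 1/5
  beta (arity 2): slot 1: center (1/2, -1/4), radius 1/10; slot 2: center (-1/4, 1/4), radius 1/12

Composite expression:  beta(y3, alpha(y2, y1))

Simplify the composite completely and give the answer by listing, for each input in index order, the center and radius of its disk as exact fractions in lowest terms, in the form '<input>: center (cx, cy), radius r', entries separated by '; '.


Only the slot chain above each y matters under beta; compose those maps.
y3 passes through 1 substitution, ending at center (1/2, -1/4), radius 1/10
y2 passes through 2 substitutions, ending at center (-7/24, 7/24), radius 1/60
y1 passes through 2 substitutions, ending at center (-1/4, 1/4), radius 1/60

y1: center (-1/4, 1/4), radius 1/60; y2: center (-7/24, 7/24), radius 1/60; y3: center (1/2, -1/4), radius 1/10


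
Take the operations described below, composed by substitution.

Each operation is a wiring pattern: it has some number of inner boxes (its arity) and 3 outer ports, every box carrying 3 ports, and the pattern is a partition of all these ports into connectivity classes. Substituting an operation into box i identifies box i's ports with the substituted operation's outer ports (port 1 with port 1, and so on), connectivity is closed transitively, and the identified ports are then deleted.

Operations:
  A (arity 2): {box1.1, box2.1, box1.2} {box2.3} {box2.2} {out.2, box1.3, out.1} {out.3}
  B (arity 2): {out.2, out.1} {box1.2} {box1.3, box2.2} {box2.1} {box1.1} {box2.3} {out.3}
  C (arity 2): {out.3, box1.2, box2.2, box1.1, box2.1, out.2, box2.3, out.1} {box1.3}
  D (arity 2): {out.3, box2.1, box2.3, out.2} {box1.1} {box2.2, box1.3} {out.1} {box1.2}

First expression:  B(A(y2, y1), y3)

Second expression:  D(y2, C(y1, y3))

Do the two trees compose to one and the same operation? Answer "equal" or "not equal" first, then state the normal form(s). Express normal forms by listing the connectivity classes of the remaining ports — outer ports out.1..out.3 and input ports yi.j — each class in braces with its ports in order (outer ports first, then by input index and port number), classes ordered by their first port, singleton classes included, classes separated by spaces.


The first expression reduces to {out.1, out.2} {out.3} {y1.1, y2.1, y2.2} {y1.2} {y1.3} {y2.3} {y3.1} {y3.2} {y3.3}
The second expression reduces to {out.1} {out.2, out.3, y1.1, y1.2, y2.3, y3.1, y3.2, y3.3} {y1.3} {y2.1} {y2.2}
Different reductions; not equal.

not equal: they reduce to {out.1, out.2} {out.3} {y1.1, y2.1, y2.2} {y1.2} {y1.3} {y2.3} {y3.1} {y3.2} {y3.3} and {out.1} {out.2, out.3, y1.1, y1.2, y2.3, y3.1, y3.2, y3.3} {y1.3} {y2.1} {y2.2}


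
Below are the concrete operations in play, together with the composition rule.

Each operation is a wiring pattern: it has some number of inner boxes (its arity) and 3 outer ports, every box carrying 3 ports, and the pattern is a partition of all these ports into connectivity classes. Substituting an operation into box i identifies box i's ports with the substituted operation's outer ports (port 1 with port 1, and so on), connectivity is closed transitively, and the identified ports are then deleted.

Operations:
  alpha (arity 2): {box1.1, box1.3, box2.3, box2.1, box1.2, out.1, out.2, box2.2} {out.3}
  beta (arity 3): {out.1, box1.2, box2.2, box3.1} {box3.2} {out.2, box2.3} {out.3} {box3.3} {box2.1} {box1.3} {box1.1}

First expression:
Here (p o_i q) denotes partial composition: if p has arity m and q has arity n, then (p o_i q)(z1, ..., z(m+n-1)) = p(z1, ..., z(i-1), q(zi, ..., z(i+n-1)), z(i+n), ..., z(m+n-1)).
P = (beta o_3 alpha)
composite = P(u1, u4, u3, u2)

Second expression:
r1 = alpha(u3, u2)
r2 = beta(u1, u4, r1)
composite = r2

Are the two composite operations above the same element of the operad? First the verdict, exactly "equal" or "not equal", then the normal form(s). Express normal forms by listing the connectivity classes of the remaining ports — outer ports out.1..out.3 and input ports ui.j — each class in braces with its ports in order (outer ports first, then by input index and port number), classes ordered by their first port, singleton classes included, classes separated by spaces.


equal; the common form is {out.1, u1.2, u2.1, u2.2, u2.3, u3.1, u3.2, u3.3, u4.2} {out.2, u4.3} {out.3} {u1.1} {u1.3} {u4.1}

Reducing the first expression gives {out.1, u1.2, u2.1, u2.2, u2.3, u3.1, u3.2, u3.3, u4.2} {out.2, u4.3} {out.3} {u1.1} {u1.3} {u4.1}
Reducing the second expression gives {out.1, u1.2, u2.1, u2.2, u2.3, u3.1, u3.2, u3.3, u4.2} {out.2, u4.3} {out.3} {u1.1} {u1.3} {u4.1}
One common form — equal.


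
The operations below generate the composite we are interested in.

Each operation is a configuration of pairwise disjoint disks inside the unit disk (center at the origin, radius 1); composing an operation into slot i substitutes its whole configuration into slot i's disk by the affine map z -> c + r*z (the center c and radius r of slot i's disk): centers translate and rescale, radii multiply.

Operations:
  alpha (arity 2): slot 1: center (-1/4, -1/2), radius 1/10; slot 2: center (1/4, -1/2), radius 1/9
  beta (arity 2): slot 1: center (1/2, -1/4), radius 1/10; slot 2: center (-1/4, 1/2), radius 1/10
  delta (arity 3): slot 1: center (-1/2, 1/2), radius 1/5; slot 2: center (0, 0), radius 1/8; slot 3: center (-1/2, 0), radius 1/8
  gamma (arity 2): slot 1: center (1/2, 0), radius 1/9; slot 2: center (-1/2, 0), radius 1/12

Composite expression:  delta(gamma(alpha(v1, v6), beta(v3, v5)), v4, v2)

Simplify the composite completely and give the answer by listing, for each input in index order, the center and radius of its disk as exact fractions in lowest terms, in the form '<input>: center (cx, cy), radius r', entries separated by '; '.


v1: center (-73/180, 22/45), radius 1/450; v2: center (-1/2, 0), radius 1/8; v3: center (-71/120, 119/240), radius 1/600; v4: center (0, 0), radius 1/8; v5: center (-29/48, 61/120), radius 1/600; v6: center (-71/180, 22/45), radius 1/405

Affine substitution under delta: radii multiply and v-centers shift.
v1 passes through 3 substitutions, ending at center (-73/180, 22/45), radius 1/450
v6 passes through 3 substitutions, ending at center (-71/180, 22/45), radius 1/405
v3 passes through 3 substitutions, ending at center (-71/120, 119/240), radius 1/600
v5 passes through 3 substitutions, ending at center (-29/48, 61/120), radius 1/600
v4 passes through 1 substitution, ending at center (0, 0), radius 1/8
v2 passes through 1 substitution, ending at center (-1/2, 0), radius 1/8


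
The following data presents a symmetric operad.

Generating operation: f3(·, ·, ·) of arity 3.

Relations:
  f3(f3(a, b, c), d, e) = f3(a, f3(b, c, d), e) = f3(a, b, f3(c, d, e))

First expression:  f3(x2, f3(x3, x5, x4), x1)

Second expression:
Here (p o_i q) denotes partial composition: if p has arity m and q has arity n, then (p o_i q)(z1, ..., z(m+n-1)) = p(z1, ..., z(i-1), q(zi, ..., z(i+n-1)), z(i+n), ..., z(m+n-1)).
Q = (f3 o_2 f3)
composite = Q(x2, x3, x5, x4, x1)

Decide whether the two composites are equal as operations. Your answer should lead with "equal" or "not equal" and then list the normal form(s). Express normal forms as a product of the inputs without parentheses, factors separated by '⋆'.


equal; both compose to x2 ⋆ x3 ⋆ x5 ⋆ x4 ⋆ x1

Reducing the first expression gives x2 ⋆ x3 ⋆ x5 ⋆ x4 ⋆ x1
Reducing the second expression gives x2 ⋆ x3 ⋆ x5 ⋆ x4 ⋆ x1
Same normal form: equal.


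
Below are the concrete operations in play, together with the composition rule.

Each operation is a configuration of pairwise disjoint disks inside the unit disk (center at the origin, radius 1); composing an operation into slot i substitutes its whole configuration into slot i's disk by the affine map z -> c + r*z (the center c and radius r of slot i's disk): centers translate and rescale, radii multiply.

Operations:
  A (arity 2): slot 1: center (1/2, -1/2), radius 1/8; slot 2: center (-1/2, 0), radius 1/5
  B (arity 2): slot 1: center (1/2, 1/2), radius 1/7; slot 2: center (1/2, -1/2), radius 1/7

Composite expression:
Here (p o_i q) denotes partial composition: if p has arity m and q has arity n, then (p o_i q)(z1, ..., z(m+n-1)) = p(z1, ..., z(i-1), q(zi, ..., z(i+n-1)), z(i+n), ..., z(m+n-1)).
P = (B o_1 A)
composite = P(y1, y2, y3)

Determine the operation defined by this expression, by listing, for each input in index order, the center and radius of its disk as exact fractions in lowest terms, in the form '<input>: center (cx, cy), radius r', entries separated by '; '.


y1: center (4/7, 3/7), radius 1/56; y2: center (3/7, 1/2), radius 1/35; y3: center (1/2, -1/2), radius 1/7

Each y-disk chains the slot maps above it in B; radii multiply.
tracing y1 down its 2-map path: center (4/7, 3/7), radius 1/56
tracing y2 down its 2-map path: center (3/7, 1/2), radius 1/35
tracing y3 down its 1-map path: center (1/2, -1/2), radius 1/7


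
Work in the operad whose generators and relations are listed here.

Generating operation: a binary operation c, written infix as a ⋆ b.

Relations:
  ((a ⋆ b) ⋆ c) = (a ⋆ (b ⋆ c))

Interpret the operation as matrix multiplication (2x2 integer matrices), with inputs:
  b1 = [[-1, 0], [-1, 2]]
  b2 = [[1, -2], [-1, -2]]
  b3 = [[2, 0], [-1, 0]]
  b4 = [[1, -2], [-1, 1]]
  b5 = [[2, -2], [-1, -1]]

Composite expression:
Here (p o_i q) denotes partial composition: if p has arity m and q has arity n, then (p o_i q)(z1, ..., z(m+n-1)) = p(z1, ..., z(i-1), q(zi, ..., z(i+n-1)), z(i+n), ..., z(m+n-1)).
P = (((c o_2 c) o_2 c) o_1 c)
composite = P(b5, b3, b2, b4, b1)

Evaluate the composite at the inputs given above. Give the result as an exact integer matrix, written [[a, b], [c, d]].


[[6, -48], [-1, 8]]

(b5 ⋆ b3) = [[6, 0], [-1, 0]]
(b2 ⋆ b4) = [[3, -4], [1, 0]]
((b2 ⋆ b4) ⋆ b1) = [[1, -8], [-1, 0]]
((b5 ⋆ b3) ⋆ ((b2 ⋆ b4) ⋆ b1)) = [[6, -48], [-1, 8]]


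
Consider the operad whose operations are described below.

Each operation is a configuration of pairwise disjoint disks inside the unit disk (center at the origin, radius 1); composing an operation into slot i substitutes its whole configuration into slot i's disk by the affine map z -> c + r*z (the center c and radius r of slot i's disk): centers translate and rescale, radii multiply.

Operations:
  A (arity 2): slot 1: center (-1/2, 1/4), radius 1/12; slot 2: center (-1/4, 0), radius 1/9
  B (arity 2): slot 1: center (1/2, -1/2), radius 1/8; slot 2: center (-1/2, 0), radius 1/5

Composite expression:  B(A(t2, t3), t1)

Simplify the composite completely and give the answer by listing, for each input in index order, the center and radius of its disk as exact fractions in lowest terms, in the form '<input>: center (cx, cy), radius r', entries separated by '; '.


t1: center (-1/2, 0), radius 1/5; t2: center (7/16, -15/32), radius 1/96; t3: center (15/32, -1/2), radius 1/72

Below B, radii multiply path by path; the t-disk centers shift.
t2: after 2 affine steps, its disk has center (7/16, -15/32), radius 1/96
t3: after 2 affine steps, its disk has center (15/32, -1/2), radius 1/72
t1: after 1 affine step, its disk has center (-1/2, 0), radius 1/5


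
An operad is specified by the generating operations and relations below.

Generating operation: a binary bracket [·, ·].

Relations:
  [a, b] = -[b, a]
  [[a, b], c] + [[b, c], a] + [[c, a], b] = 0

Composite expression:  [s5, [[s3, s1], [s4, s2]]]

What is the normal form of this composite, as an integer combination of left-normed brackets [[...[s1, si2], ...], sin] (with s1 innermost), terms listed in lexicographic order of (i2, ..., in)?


A multilinear Lie element is pinned by s1-initial words (s1 innermost).
Composite bracket: [s5, [[s3, s1], [s4, s2]]]
Applying ab - ba throughout gives 16 signed words (2^4 = 16).
Collect the words opening with s1:
  sign of s1s3s2s4s5 is -1, so it contributes -[[[[s1, s3], s2], s4], s5]
  sign of s1s3s4s2s5 is +1, so it contributes +[[[[s1, s3], s4], s2], s5]

-[[[[s1, s3], s2], s4], s5] + [[[[s1, s3], s4], s2], s5]


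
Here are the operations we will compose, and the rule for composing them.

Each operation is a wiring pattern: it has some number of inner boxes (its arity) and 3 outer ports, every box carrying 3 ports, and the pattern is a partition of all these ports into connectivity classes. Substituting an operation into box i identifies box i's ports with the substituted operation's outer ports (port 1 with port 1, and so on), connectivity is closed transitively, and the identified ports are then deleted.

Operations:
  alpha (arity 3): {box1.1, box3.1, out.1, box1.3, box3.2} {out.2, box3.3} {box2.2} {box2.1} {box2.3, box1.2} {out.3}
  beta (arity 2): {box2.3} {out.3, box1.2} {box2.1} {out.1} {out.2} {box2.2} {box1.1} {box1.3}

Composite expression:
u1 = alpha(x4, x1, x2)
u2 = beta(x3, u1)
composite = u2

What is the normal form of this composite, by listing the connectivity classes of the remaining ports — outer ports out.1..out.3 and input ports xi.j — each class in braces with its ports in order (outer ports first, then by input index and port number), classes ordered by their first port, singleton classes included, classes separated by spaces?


{out.1} {out.2} {out.3, x3.2} {x1.1} {x1.2} {x1.3, x4.2} {x2.1, x2.2, x4.1, x4.3} {x2.3} {x3.1} {x3.3}

Treat the ports identified at beta as solder joints: merge, then drop.
composing alpha on (x4, x1, x2), with out.j its own outer ports: {out.1, x2.1, x2.2, x4.1, x4.3} {out.2, x2.3} {out.3} {x1.1} {x1.2} {x1.3, x4.2}
composing beta on (x3, x4, x1, x2), with out.j its own outer ports: {out.1} {out.2} {out.3, x3.2} {x1.1} {x1.2} {x1.3, x4.2} {x2.1, x2.2, x4.1, x4.3} {x2.3} {x3.1} {x3.3}


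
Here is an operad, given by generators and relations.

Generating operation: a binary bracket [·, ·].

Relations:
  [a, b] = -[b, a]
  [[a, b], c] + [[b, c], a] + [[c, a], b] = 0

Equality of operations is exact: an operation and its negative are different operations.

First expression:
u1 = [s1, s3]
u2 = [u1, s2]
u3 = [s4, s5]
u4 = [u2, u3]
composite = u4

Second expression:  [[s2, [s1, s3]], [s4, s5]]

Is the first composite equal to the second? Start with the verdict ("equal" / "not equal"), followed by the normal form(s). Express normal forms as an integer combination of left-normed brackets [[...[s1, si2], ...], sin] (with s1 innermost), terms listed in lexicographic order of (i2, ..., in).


not equal: they reduce to [[[[s1, s3], s2], s4], s5] - [[[[s1, s3], s2], s5], s4] and -[[[[s1, s3], s2], s4], s5] + [[[[s1, s3], s2], s5], s4]

The first expression reduces to [[[[s1, s3], s2], s4], s5] - [[[[s1, s3], s2], s5], s4]
The second expression reduces to -[[[[s1, s3], s2], s4], s5] + [[[[s1, s3], s2], s5], s4]
They disagree, so not equal.


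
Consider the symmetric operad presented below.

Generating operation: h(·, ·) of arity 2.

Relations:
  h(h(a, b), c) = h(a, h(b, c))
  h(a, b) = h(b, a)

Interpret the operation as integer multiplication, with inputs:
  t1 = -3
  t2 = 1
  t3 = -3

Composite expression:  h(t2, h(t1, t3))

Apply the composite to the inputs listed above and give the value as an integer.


9

h(t1, t3) = 9
h(t2, h(t1, t3)) = 9


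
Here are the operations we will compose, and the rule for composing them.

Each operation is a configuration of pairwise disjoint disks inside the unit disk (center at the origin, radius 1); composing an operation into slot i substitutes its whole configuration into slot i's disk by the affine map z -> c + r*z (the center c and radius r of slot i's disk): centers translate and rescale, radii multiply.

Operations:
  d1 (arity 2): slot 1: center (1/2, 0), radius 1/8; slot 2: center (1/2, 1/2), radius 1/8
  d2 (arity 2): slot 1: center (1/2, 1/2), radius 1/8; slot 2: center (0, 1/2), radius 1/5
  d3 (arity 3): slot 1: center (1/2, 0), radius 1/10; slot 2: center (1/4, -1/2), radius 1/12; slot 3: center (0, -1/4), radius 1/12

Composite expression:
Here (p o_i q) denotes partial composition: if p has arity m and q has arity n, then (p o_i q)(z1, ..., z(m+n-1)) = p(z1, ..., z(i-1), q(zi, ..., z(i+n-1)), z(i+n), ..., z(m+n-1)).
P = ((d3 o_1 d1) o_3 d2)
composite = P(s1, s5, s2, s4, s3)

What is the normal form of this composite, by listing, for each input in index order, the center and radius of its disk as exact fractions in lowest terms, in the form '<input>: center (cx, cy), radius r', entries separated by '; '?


s1: center (11/20, 0), radius 1/80; s2: center (7/24, -11/24), radius 1/96; s3: center (0, -1/4), radius 1/12; s4: center (1/4, -11/24), radius 1/60; s5: center (11/20, 1/20), radius 1/80

Each s-disk chains the slot maps above it in d3; radii multiply.
s1: after 2 affine steps, its disk has center (11/20, 0), radius 1/80
s5: after 2 affine steps, its disk has center (11/20, 1/20), radius 1/80
s2: after 2 affine steps, its disk has center (7/24, -11/24), radius 1/96
s4: after 2 affine steps, its disk has center (1/4, -11/24), radius 1/60
s3: after 1 affine step, its disk has center (0, -1/4), radius 1/12


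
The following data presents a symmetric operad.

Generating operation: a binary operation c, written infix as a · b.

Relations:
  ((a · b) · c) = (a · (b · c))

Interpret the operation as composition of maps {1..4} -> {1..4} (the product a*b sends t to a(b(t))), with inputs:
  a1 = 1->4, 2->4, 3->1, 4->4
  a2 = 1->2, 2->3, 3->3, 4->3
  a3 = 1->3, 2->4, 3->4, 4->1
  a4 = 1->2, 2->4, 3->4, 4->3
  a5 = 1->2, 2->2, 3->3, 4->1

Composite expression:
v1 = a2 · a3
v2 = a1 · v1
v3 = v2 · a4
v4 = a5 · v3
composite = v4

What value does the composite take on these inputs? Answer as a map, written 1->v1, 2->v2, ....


1->2, 2->1, 3->1, 4->2

(a2 · a3) = 1->3, 2->3, 3->3, 4->2
(a1 · (a2 · a3)) = 1->1, 2->1, 3->1, 4->4
((a1 · (a2 · a3)) · a4) = 1->1, 2->4, 3->4, 4->1
(a5 · ((a1 · (a2 · a3)) · a4)) = 1->2, 2->1, 3->1, 4->2


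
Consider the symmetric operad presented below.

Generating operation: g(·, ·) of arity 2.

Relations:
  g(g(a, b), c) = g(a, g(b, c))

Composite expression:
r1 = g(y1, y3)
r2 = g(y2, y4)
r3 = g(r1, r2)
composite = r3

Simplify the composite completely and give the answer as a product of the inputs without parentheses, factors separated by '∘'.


Key point: g is associative — brackets drop, the y-order remains.
g(y1, y3) collapses to y1 ∘ y3
g(y2, y4) collapses to y2 ∘ y4
g(g(y1, y3), g(y2, y4)) collapses to y1 ∘ y3 ∘ y2 ∘ y4

y1 ∘ y3 ∘ y2 ∘ y4


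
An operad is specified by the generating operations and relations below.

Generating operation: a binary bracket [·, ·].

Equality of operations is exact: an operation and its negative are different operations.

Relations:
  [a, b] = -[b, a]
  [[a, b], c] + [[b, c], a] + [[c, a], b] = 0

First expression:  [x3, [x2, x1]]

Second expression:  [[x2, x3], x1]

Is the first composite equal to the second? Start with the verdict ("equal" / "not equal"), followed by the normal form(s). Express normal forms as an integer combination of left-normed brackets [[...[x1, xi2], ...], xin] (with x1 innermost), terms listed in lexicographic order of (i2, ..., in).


Reducing the first expression gives [[x1, x2], x3]
Reducing the second expression gives -[[x1, x2], x3] + [[x1, x3], x2]
They disagree, so not equal.

not equal; the first gives [[x1, x2], x3] and the second -[[x1, x2], x3] + [[x1, x3], x2]


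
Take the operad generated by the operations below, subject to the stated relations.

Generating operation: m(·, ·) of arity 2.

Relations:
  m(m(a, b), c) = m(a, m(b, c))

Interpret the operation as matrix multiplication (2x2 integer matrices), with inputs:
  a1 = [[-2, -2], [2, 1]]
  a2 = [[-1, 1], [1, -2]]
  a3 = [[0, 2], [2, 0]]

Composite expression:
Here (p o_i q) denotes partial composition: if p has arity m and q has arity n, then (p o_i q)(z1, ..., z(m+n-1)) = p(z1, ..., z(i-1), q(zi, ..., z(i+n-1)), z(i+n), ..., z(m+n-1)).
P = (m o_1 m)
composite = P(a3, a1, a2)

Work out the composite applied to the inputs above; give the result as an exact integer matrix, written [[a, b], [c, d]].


[[-2, 0], [0, 4]]


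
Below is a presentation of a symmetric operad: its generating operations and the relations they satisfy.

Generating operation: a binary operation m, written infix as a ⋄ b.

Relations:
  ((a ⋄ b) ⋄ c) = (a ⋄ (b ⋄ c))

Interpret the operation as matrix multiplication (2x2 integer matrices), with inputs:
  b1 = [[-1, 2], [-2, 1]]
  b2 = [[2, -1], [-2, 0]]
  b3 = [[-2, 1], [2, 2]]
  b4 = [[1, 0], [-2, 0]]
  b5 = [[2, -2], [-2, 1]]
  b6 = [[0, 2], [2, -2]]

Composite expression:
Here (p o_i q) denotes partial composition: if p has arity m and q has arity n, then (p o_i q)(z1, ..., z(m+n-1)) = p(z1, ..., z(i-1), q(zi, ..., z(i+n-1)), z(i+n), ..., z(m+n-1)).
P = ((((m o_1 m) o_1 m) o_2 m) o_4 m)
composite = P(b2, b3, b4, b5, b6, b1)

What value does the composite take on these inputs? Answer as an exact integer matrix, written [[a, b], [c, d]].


(b3 ⋄ b4) = [[-4, 0], [-2, 0]]
(b2 ⋄ (b3 ⋄ b4)) = [[-6, 0], [8, 0]]
(b5 ⋄ b6) = [[-4, 8], [2, -6]]
((b2 ⋄ (b3 ⋄ b4)) ⋄ (b5 ⋄ b6)) = [[24, -48], [-32, 64]]
(((b2 ⋄ (b3 ⋄ b4)) ⋄ (b5 ⋄ b6)) ⋄ b1) = [[72, 0], [-96, 0]]

[[72, 0], [-96, 0]]


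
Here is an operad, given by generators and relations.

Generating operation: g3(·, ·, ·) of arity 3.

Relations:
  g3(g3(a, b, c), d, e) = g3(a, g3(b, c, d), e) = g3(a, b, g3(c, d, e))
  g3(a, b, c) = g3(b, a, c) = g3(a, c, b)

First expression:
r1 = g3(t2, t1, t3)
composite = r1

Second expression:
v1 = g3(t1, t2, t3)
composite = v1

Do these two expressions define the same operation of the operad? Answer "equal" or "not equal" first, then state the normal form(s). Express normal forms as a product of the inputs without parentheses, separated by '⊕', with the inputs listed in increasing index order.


equal; both compose to t1 ⊕ t2 ⊕ t3


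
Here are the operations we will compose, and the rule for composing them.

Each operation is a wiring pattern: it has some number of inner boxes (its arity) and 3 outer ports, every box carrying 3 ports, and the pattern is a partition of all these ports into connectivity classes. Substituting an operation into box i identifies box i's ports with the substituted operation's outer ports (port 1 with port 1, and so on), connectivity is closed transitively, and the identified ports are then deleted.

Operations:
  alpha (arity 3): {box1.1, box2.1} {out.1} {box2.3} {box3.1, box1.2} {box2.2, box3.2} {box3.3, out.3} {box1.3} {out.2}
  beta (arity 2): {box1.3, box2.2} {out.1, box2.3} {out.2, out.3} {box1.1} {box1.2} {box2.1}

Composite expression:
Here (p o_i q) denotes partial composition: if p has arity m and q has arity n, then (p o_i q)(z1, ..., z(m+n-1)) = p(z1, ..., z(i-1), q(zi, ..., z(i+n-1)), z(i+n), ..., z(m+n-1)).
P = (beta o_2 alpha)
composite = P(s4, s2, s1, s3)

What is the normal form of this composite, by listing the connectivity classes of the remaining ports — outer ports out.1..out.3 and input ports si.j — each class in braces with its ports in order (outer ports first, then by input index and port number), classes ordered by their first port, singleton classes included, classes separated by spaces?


{out.1, s3.3} {out.2, out.3} {s1.1, s2.1} {s1.2, s3.2} {s1.3} {s2.2, s3.1} {s2.3} {s4.1} {s4.2} {s4.3}

Two ports join when wires chain via beta-identified ports.
through alpha, on inputs (s2, s1, s3): {out.1} {out.2} {out.3, s3.3} {s1.1, s2.1} {s1.2, s3.2} {s1.3} {s2.2, s3.1} {s2.3} (out.j = stage outer ports)
through beta, on inputs (s4, s2, s1, s3): {out.1, s3.3} {out.2, out.3} {s1.1, s2.1} {s1.2, s3.2} {s1.3} {s2.2, s3.1} {s2.3} {s4.1} {s4.2} {s4.3} (out.j = stage outer ports)


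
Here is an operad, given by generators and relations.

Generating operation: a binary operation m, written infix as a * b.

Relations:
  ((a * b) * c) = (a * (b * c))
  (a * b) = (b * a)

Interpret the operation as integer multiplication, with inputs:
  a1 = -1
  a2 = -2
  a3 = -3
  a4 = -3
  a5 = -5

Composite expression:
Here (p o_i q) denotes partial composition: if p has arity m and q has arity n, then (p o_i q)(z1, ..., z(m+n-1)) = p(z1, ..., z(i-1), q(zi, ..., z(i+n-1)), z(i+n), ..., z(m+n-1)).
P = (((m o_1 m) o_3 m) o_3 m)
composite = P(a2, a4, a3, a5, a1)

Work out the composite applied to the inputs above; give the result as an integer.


-90

(a2 * a4) = 6
(a3 * a5) = 15
((a3 * a5) * a1) = -15
((a2 * a4) * ((a3 * a5) * a1)) = -90


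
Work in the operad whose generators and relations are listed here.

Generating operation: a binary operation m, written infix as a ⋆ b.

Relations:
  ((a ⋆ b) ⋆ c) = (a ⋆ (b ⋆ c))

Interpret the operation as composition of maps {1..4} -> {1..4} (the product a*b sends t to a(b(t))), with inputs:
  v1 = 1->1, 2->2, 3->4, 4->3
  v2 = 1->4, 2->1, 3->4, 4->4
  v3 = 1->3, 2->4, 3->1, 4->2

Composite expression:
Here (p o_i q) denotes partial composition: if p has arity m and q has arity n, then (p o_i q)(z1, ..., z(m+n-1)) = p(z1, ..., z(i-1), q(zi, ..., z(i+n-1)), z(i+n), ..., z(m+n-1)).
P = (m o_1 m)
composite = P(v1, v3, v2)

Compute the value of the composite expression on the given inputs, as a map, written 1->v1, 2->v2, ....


1->2, 2->4, 3->2, 4->2

(v1 ⋆ v3) = 1->4, 2->3, 3->1, 4->2
((v1 ⋆ v3) ⋆ v2) = 1->2, 2->4, 3->2, 4->2


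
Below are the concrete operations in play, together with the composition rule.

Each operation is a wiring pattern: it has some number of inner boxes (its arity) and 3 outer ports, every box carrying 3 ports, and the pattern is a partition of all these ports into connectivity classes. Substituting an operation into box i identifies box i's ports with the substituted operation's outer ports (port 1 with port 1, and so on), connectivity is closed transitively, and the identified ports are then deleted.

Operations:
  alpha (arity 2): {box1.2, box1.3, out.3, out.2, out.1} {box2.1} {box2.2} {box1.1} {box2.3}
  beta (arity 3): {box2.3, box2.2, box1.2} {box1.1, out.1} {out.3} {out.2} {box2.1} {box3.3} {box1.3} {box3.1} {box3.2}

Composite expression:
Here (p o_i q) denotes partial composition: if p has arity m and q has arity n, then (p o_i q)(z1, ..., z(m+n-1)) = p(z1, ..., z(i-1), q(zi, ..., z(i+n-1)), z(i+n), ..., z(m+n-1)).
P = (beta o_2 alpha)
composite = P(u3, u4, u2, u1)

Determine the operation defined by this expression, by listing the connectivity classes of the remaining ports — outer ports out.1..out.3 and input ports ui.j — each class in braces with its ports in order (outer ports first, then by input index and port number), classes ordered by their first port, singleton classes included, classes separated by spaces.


{out.1, u3.1} {out.2} {out.3} {u1.1} {u1.2} {u1.3} {u2.1} {u2.2} {u2.3} {u3.2, u4.2, u4.3} {u3.3} {u4.1}

Treat the ports identified at beta as solder joints: merge, then drop.
composing alpha on (u4, u2), with out.j its own outer ports: {out.1, out.2, out.3, u4.2, u4.3} {u2.1} {u2.2} {u2.3} {u4.1}
composing beta on (u3, u4, u2, u1), with out.j its own outer ports: {out.1, u3.1} {out.2} {out.3} {u1.1} {u1.2} {u1.3} {u2.1} {u2.2} {u2.3} {u3.2, u4.2, u4.3} {u3.3} {u4.1}


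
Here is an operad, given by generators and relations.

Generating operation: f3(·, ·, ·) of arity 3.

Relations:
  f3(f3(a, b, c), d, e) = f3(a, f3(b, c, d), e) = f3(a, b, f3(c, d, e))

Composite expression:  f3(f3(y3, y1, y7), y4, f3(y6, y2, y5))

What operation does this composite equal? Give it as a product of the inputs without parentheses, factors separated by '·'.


Every regrouping of f3 is equal, so read the y-inputs in written order.
f3(y3, y1, y7) reduces to y3 · y1 · y7
f3(y6, y2, y5) reduces to y6 · y2 · y5
f3(f3(y3, y1, y7), y4, f3(y6, y2, y5)) reduces to y3 · y1 · y7 · y4 · y6 · y2 · y5

y3 · y1 · y7 · y4 · y6 · y2 · y5


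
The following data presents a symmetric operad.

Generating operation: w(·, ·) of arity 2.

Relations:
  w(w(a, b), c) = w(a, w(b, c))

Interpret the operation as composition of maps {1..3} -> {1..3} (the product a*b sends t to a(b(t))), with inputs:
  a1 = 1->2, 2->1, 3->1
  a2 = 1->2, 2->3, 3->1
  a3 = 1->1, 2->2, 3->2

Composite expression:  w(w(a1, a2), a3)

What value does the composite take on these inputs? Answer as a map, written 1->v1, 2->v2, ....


w(a1, a2) = 1->1, 2->1, 3->2
w(w(a1, a2), a3) = 1->1, 2->1, 3->1

1->1, 2->1, 3->1


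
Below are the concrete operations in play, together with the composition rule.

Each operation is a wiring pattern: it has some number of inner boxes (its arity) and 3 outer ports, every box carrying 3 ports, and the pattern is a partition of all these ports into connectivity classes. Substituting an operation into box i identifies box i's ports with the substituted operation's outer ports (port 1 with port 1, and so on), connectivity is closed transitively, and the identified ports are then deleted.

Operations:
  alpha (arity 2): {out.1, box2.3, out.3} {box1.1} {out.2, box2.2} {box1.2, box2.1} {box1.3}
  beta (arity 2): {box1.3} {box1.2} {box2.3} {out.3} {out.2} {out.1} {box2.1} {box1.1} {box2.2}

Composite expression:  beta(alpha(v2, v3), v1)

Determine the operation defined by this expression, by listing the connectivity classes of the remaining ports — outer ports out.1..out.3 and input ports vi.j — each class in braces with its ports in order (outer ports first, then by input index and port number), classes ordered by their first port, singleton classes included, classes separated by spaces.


{out.1} {out.2} {out.3} {v1.1} {v1.2} {v1.3} {v2.1} {v2.2, v3.1} {v2.3} {v3.2} {v3.3}

Two ports join when wires chain via beta-identified ports.
the subtree at alpha composes to {out.1, out.3, v3.3} {out.2, v3.2} {v2.1} {v2.2, v3.1} {v2.3} on (v2, v3); out.j = own outer ports
the subtree at beta composes to {out.1} {out.2} {out.3} {v1.1} {v1.2} {v1.3} {v2.1} {v2.2, v3.1} {v2.3} {v3.2} {v3.3} on (v2, v3, v1); out.j = own outer ports


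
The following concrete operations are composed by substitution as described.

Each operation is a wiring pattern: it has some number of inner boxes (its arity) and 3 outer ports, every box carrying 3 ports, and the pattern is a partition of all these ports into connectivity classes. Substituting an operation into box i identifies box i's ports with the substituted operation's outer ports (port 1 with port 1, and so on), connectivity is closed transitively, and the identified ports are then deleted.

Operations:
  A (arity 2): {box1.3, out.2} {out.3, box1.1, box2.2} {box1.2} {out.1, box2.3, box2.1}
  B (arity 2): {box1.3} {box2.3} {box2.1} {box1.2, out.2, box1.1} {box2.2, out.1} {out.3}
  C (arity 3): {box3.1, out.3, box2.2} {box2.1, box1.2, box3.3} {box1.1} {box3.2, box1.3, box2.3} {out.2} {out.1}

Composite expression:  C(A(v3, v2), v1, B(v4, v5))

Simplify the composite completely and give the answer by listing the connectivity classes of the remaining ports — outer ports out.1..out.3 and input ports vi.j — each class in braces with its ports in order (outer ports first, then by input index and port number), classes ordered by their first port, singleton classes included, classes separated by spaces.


Two ports join when wires chain via C-identified ports.
stage A: inputs (v3, v2), connectivity {out.1, v2.1, v2.3} {out.2, v3.3} {out.3, v2.2, v3.1} {v3.2}, out.j its boundary
stage B: inputs (v4, v5), connectivity {out.1, v5.2} {out.2, v4.1, v4.2} {out.3} {v4.3} {v5.1} {v5.3}, out.j its boundary
stage C: inputs (v3, v2, v1, v4, v5), connectivity {out.1} {out.2} {out.3, v1.2, v5.2} {v1.1, v3.3} {v1.3, v2.2, v3.1, v4.1, v4.2} {v2.1, v2.3} {v3.2} {v4.3} {v5.1} {v5.3}, out.j its boundary

{out.1} {out.2} {out.3, v1.2, v5.2} {v1.1, v3.3} {v1.3, v2.2, v3.1, v4.1, v4.2} {v2.1, v2.3} {v3.2} {v4.3} {v5.1} {v5.3}


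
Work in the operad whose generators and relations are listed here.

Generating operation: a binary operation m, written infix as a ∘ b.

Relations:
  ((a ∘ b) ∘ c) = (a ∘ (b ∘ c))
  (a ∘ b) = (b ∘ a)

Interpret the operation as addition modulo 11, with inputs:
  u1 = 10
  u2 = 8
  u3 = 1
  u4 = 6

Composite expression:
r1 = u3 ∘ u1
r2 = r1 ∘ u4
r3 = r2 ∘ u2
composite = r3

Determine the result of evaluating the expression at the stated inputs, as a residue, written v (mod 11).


3 (mod 11)

(u3 ∘ u1) = 0
((u3 ∘ u1) ∘ u4) = 6
(((u3 ∘ u1) ∘ u4) ∘ u2) = 3


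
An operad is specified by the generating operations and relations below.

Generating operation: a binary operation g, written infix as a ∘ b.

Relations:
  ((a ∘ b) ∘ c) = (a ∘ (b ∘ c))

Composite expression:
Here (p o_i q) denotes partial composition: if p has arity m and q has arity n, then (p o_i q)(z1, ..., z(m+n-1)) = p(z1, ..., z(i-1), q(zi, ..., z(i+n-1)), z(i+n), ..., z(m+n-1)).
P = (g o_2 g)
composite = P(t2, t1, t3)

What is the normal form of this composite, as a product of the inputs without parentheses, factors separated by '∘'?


t2 ∘ t1 ∘ t3

The g-tree's shape is irrelevant; the t-reading-order decides.
(t1 ∘ t3) flattens to t1 ∘ t3
(t2 ∘ (t1 ∘ t3)) flattens to t2 ∘ t1 ∘ t3


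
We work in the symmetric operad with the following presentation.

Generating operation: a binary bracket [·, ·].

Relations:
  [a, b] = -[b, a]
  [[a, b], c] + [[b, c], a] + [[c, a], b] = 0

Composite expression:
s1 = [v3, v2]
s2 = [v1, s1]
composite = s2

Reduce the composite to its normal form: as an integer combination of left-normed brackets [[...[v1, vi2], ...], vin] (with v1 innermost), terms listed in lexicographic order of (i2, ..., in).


A multilinear Lie element is pinned by v1-initial words (v1 innermost).
Composite bracket: [v1, [v3, v2]]
Full expansion: 4 signed words from ab - ba (2^2 = 4).
Words beginning with v1 determine it all:
  v1v2v3 appears with sign -1, giving the term -[[v1, v2], v3]
  v1v3v2 appears with sign +1, giving the term +[[v1, v3], v2]

-[[v1, v2], v3] + [[v1, v3], v2]


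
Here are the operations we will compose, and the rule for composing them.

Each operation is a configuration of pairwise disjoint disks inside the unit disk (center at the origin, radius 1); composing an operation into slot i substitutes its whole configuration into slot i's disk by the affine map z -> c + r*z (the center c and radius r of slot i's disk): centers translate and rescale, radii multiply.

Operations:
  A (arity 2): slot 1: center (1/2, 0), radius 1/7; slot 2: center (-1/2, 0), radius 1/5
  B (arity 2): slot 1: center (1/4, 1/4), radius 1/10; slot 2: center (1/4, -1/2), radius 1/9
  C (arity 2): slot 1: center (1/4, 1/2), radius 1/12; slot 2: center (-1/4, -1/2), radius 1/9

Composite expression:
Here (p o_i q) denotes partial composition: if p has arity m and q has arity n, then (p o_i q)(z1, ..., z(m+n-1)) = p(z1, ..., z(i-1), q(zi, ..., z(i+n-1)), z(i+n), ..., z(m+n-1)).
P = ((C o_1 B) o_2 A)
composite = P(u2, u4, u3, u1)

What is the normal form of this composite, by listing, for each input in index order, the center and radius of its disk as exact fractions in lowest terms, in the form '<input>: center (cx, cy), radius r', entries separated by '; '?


u1: center (-1/4, -1/2), radius 1/9; u2: center (13/48, 25/48), radius 1/120; u3: center (115/432, 11/24), radius 1/540; u4: center (119/432, 11/24), radius 1/756


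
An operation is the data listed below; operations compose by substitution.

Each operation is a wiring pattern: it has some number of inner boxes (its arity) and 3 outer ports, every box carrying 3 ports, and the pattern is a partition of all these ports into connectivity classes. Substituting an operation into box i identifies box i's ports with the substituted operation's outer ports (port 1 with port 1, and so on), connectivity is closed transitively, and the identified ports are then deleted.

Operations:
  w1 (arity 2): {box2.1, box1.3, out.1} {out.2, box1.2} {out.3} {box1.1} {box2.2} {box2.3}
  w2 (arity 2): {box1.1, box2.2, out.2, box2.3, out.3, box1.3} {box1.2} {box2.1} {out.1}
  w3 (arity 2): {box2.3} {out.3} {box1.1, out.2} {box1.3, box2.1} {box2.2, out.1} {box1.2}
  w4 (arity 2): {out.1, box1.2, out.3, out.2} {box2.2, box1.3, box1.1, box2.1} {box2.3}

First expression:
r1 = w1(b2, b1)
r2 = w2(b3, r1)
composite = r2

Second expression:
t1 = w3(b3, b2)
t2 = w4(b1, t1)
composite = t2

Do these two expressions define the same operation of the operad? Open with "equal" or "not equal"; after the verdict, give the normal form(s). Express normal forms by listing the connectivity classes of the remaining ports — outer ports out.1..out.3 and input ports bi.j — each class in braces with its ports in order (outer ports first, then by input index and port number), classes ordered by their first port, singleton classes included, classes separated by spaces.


The first expression reduces to {out.1} {out.2, out.3, b2.2, b3.1, b3.3} {b1.1, b2.3} {b1.2} {b1.3} {b2.1} {b3.2}
The second expression reduces to {out.1, out.2, out.3, b1.2} {b1.1, b1.3, b2.2, b3.1} {b2.1, b3.3} {b2.3} {b3.2}
Different reductions; not equal.

not equal; the first gives {out.1} {out.2, out.3, b2.2, b3.1, b3.3} {b1.1, b2.3} {b1.2} {b1.3} {b2.1} {b3.2} and the second {out.1, out.2, out.3, b1.2} {b1.1, b1.3, b2.2, b3.1} {b2.1, b3.3} {b2.3} {b3.2}
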